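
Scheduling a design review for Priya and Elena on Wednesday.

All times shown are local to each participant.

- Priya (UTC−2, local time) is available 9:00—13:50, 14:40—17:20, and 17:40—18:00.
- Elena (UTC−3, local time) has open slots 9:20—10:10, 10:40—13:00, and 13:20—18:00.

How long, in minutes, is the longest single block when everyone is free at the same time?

160 minutes

Priya → UTC: 11:00–15:50, 16:40–19:20, 19:40–20:00.
Elena → UTC: 12:20–13:10, 13:40–16:00, 16:20–21:00.
Priya ∩ Elena: 12:20–13:10, 13:40–15:50, 16:40–19:20, 19:40–20:00.
Common window lengths: 50, 130, 160, 20 min; longest is 160.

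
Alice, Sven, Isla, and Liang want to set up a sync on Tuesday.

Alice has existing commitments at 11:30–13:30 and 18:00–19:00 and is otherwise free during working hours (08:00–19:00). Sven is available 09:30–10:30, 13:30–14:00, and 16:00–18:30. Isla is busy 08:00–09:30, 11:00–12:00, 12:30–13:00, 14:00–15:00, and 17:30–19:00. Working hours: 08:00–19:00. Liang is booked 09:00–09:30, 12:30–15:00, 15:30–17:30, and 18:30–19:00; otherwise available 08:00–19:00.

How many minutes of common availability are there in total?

60 minutes

Alice free within 08:00–19:00: 08:00–11:30, 13:30–18:00.
Isla free within 08:00–19:00: 09:30–11:00, 12:00–12:30, 13:00–14:00, 15:00–17:30.
Liang free within 08:00–19:00: 08:00–09:00, 09:30–12:30, 15:00–15:30, 17:30–18:30.
Alice ∩ Sven: 09:30–10:30, 13:30–14:00, 16:00–18:00.
Alice ∩ Sven ∩ Isla: 09:30–10:30, 13:30–14:00, 16:00–17:30.
Alice ∩ Sven ∩ Isla ∩ Liang: 09:30–10:30.
Total common minutes: 60.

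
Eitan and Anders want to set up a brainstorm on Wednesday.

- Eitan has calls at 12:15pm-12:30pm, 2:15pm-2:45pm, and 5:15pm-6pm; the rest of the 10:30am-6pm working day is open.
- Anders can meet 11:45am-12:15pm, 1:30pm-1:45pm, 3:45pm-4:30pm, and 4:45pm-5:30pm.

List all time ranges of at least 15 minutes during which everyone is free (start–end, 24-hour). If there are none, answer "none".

Eitan free within 10:30–18:00: 10:30–12:15, 12:30–14:15, 14:45–17:15.
Eitan ∩ Anders: 11:45–12:15, 13:30–13:45, 15:45–16:30, 16:45–17:15.
Windows ≥ 15 min: 11:45–12:15, 13:30–13:45, 15:45–16:30, 16:45–17:15.

11:45–12:15, 13:30–13:45, 15:45–16:30, 16:45–17:15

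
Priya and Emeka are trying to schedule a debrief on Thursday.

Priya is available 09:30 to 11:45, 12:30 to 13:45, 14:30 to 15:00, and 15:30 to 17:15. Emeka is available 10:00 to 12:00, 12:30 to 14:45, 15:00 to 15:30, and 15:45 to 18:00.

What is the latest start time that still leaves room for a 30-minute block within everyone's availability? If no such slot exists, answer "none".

Priya ∩ Emeka: 10:00–11:45, 12:30–13:45, 14:30–14:45, 15:45–17:15.
Windows ≥ 30 min: 10:00–11:45, 12:30–13:45, 15:45–17:15.
Latest start in the last window 15:45–17:15 is 17:15 − 30 min = 16:45.

16:45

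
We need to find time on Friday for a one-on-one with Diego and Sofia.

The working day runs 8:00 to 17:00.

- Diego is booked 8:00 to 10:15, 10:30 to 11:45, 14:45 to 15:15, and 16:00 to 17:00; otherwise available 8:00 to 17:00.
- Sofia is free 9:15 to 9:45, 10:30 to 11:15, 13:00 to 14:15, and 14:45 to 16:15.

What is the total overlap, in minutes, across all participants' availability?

Diego free within 08:00–17:00: 10:15–10:30, 11:45–14:45, 15:15–16:00.
Diego ∩ Sofia: 13:00–14:15, 15:15–16:00.
Total common minutes: 75 + 45 = 120.

120 minutes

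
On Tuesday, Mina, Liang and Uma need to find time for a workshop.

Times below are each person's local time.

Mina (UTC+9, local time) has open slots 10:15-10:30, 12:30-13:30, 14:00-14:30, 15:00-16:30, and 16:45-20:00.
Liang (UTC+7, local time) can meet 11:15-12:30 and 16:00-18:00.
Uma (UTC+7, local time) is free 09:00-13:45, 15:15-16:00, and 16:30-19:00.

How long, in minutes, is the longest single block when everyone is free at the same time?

Mina → UTC: 01:15–01:30, 03:30–04:30, 05:00–05:30, 06:00–07:30, 07:45–11:00.
Liang → UTC: 04:15–05:30, 09:00–11:00.
Uma → UTC: 02:00–06:45, 08:15–09:00, 09:30–12:00.
Mina ∩ Liang: 04:15–04:30, 05:00–05:30, 09:00–11:00.
Mina ∩ Liang ∩ Uma: 04:15–04:30, 05:00–05:30, 09:30–11:00.
Common window lengths: 15, 30, 90 min; longest is 90.

90 minutes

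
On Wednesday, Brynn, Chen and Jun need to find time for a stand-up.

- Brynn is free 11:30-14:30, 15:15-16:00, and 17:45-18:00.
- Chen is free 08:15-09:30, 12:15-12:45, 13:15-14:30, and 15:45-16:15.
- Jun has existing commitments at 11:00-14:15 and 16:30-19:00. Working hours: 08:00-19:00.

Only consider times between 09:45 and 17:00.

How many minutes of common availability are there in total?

30 minutes

Jun free within 08:00–19:00: 08:00–11:00, 14:15–16:30.
Brynn ∩ Chen: 12:15–12:45, 13:15–14:30, 15:45–16:00.
Brynn ∩ Chen ∩ Jun: 14:15–14:30, 15:45–16:00.
Restricted to 09:45–17:00: 14:15–14:30, 15:45–16:00.
Total common minutes: 15 + 15 = 30.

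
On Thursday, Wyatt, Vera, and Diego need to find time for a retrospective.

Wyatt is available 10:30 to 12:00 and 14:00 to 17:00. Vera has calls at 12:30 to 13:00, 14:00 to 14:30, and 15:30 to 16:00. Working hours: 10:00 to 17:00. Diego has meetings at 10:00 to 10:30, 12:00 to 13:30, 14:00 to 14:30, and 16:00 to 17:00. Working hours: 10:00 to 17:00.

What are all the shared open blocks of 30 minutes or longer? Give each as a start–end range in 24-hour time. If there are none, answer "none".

Vera free within 10:00–17:00: 10:00–12:30, 13:00–14:00, 14:30–15:30, 16:00–17:00.
Diego free within 10:00–17:00: 10:30–12:00, 13:30–14:00, 14:30–16:00.
Wyatt ∩ Vera: 10:30–12:00, 14:30–15:30, 16:00–17:00.
Wyatt ∩ Vera ∩ Diego: 10:30–12:00, 14:30–15:30.
Windows ≥ 30 min: 10:30–12:00, 14:30–15:30.

10:30–12:00, 14:30–15:30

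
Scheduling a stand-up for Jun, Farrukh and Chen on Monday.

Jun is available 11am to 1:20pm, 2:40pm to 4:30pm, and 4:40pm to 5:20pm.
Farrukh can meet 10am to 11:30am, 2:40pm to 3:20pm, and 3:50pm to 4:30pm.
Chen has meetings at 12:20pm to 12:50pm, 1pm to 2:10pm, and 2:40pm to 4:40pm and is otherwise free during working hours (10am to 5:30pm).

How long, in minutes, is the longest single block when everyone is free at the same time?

Chen free within 10:00–17:30: 10:00–12:20, 12:50–13:00, 14:10–14:40, 16:40–17:30.
Jun ∩ Farrukh: 11:00–11:30, 14:40–15:20, 15:50–16:30.
Jun ∩ Farrukh ∩ Chen: 11:00–11:30.
Single common window of 30 minutes.

30 minutes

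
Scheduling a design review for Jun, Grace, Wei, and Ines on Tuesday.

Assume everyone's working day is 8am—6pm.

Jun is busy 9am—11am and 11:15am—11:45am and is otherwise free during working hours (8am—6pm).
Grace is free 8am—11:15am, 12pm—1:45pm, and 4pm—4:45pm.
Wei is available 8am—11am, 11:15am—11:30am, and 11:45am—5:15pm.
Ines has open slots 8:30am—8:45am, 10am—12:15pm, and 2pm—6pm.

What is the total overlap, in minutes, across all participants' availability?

75 minutes

Jun free within 08:00–18:00: 08:00–09:00, 11:00–11:15, 11:45–18:00.
Jun ∩ Grace: 08:00–09:00, 11:00–11:15, 12:00–13:45, 16:00–16:45.
Jun ∩ Grace ∩ Wei: 08:00–09:00, 12:00–13:45, 16:00–16:45.
Jun ∩ Grace ∩ Wei ∩ Ines: 08:30–08:45, 12:00–12:15, 16:00–16:45.
Total common minutes: 15 + 15 + 45 = 75.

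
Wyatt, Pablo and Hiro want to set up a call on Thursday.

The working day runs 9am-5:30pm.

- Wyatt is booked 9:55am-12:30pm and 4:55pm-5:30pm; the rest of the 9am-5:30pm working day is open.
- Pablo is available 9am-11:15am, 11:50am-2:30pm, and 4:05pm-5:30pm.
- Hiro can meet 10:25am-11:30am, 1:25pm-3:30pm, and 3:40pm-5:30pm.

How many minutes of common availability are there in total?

Wyatt free within 09:00–17:30: 09:00–09:55, 12:30–16:55.
Wyatt ∩ Pablo: 09:00–09:55, 12:30–14:30, 16:05–16:55.
Wyatt ∩ Pablo ∩ Hiro: 13:25–14:30, 16:05–16:55.
Total common minutes: 65 + 50 = 115.

115 minutes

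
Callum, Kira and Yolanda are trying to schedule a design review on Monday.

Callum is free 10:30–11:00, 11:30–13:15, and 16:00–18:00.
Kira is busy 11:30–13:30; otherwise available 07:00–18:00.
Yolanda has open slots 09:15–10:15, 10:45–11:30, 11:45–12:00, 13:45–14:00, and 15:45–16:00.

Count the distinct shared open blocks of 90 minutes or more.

Kira free within 07:00–18:00: 07:00–11:30, 13:30–18:00.
Callum ∩ Kira: 10:30–11:00, 16:00–18:00.
Callum ∩ Kira ∩ Yolanda: 10:45–11:00.
Windows ≥ 90 min: (none).
That's 0 windows.

0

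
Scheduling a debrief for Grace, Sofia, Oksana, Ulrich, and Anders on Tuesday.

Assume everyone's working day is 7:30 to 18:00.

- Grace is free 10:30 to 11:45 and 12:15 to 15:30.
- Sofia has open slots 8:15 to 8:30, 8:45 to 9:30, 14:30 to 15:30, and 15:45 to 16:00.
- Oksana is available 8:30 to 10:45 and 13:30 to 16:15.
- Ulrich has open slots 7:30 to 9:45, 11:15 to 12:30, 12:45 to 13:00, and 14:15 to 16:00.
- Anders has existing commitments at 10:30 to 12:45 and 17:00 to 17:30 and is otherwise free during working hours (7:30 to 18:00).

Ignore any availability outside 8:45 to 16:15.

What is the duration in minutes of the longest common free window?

60 minutes

Anders free within 07:30–18:00: 07:30–10:30, 12:45–17:00, 17:30–18:00.
Grace ∩ Sofia: 14:30–15:30.
Grace ∩ Sofia ∩ Oksana: 14:30–15:30.
Grace ∩ Sofia ∩ Oksana ∩ Ulrich: 14:30–15:30.
Grace ∩ Sofia ∩ Oksana ∩ Ulrich ∩ Anders: 14:30–15:30.
Restricted to 08:45–16:15: 14:30–15:30.
Single common window of 60 minutes.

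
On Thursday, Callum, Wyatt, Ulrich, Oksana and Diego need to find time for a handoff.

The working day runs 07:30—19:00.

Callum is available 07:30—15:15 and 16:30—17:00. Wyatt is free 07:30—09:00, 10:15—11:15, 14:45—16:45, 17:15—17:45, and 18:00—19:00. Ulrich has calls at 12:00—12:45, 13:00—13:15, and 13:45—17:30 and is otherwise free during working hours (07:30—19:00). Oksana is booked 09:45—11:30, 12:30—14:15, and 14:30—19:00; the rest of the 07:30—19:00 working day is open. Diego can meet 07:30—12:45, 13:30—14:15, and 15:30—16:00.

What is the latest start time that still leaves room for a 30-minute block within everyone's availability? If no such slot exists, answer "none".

08:30

Ulrich free within 07:30–19:00: 07:30–12:00, 12:45–13:00, 13:15–13:45, 17:30–19:00.
Oksana free within 07:30–19:00: 07:30–09:45, 11:30–12:30, 14:15–14:30.
Callum ∩ Wyatt: 07:30–09:00, 10:15–11:15, 14:45–15:15, 16:30–16:45.
Callum ∩ Wyatt ∩ Ulrich: 07:30–09:00, 10:15–11:15.
Callum ∩ Wyatt ∩ Ulrich ∩ Oksana: 07:30–09:00.
Callum ∩ Wyatt ∩ Ulrich ∩ Oksana ∩ Diego: 07:30–09:00.
Windows ≥ 30 min: 07:30–09:00.
Latest start in the last window 07:30–09:00 is 09:00 − 30 min = 08:30.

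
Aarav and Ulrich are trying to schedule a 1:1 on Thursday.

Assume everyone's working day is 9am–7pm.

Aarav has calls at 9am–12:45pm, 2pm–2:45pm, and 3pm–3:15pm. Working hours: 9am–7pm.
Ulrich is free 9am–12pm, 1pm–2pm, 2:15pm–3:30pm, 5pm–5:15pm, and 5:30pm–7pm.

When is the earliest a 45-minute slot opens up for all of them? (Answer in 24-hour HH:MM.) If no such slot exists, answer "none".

13:00

Aarav free within 09:00–19:00: 12:45–14:00, 14:45–15:00, 15:15–19:00.
Aarav ∩ Ulrich: 13:00–14:00, 14:45–15:00, 15:15–15:30, 17:00–17:15, 17:30–19:00.
Windows ≥ 45 min: 13:00–14:00, 17:30–19:00.
Earliest such window starts at 13:00.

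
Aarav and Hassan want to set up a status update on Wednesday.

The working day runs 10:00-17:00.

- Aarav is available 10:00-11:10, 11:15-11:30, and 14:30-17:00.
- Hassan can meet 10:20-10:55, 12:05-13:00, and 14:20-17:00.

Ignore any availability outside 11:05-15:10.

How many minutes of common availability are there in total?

Aarav ∩ Hassan: 10:20–10:55, 14:30–17:00.
Restricted to 11:05–15:10: 14:30–15:10.
Total common minutes: 40.

40 minutes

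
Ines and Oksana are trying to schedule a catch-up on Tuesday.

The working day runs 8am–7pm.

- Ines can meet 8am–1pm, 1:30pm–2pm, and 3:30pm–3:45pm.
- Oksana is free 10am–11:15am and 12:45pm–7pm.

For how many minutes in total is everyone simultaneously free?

135 minutes

Ines ∩ Oksana: 10:00–11:15, 12:45–13:00, 13:30–14:00, 15:30–15:45.
Total common minutes: 75 + 15 + 30 + 15 = 135.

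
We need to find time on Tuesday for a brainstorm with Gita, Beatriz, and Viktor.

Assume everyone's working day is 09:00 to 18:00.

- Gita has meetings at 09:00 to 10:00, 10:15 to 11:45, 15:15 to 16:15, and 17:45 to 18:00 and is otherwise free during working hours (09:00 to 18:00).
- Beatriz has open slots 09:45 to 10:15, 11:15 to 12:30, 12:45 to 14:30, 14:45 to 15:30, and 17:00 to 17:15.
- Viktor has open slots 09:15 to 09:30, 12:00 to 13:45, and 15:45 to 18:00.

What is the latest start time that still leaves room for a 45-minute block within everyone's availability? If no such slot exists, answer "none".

Gita free within 09:00–18:00: 10:00–10:15, 11:45–15:15, 16:15–17:45.
Gita ∩ Beatriz: 10:00–10:15, 11:45–12:30, 12:45–14:30, 14:45–15:15, 17:00–17:15.
Gita ∩ Beatriz ∩ Viktor: 12:00–12:30, 12:45–13:45, 17:00–17:15.
Windows ≥ 45 min: 12:45–13:45.
Latest start in the last window 12:45–13:45 is 13:45 − 45 min = 13:00.

13:00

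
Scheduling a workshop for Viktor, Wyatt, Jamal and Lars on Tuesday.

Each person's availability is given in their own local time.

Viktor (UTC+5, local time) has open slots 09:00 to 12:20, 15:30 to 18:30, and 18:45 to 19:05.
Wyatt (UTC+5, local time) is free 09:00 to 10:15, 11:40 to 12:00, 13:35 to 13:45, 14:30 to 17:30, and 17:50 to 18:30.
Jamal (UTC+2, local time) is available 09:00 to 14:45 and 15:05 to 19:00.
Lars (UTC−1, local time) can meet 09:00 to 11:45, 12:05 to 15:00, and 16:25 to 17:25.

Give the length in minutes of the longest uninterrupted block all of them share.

120 minutes

Viktor → UTC: 04:00–07:20, 10:30–13:30, 13:45–14:05.
Wyatt → UTC: 04:00–05:15, 06:40–07:00, 08:35–08:45, 09:30–12:30, 12:50–13:30.
Jamal → UTC: 07:00–12:45, 13:05–17:00.
Lars → UTC: 10:00–12:45, 13:05–16:00, 17:25–18:25.
Viktor ∩ Wyatt: 04:00–05:15, 06:40–07:00, 10:30–12:30, 12:50–13:30.
Viktor ∩ Wyatt ∩ Jamal: 10:30–12:30, 13:05–13:30.
Viktor ∩ Wyatt ∩ Jamal ∩ Lars: 10:30–12:30, 13:05–13:30.
Common window lengths: 120, 25 min; longest is 120.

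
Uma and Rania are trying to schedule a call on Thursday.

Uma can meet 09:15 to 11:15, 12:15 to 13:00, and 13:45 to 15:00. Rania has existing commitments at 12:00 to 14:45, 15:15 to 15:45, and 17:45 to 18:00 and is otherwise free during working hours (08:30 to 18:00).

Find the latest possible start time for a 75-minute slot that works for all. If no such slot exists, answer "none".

Rania free within 08:30–18:00: 08:30–12:00, 14:45–15:15, 15:45–17:45.
Uma ∩ Rania: 09:15–11:15, 14:45–15:00.
Windows ≥ 75 min: 09:15–11:15.
Latest start in the last window 09:15–11:15 is 11:15 − 75 min = 10:00.

10:00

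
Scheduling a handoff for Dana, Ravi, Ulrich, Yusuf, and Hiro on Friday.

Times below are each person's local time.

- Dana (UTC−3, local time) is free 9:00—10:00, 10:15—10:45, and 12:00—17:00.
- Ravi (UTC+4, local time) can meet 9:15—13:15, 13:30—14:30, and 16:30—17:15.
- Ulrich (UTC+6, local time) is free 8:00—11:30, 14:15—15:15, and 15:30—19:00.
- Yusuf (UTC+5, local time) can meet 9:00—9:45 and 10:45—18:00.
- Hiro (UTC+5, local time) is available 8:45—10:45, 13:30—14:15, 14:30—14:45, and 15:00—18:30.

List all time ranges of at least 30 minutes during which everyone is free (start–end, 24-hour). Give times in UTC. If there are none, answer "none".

12:30–13:00

Dana → UTC: 12:00–13:00, 13:15–13:45, 15:00–20:00.
Ravi → UTC: 05:15–09:15, 09:30–10:30, 12:30–13:15.
Ulrich → UTC: 02:00–05:30, 08:15–09:15, 09:30–13:00.
Yusuf → UTC: 04:00–04:45, 05:45–13:00.
Hiro → UTC: 03:45–05:45, 08:30–09:15, 09:30–09:45, 10:00–13:30.
Dana ∩ Ravi: 12:30–13:00.
Dana ∩ Ravi ∩ Ulrich: 12:30–13:00.
Dana ∩ Ravi ∩ Ulrich ∩ Yusuf: 12:30–13:00.
Dana ∩ Ravi ∩ Ulrich ∩ Yusuf ∩ Hiro: 12:30–13:00.
Windows ≥ 30 min: 12:30–13:00.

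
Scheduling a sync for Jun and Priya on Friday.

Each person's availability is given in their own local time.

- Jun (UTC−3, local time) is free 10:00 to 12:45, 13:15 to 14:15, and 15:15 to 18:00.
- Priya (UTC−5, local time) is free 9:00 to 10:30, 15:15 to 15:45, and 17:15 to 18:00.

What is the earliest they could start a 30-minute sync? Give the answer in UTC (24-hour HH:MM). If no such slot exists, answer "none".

14:00

Jun → UTC: 13:00–15:45, 16:15–17:15, 18:15–21:00.
Priya → UTC: 14:00–15:30, 20:15–20:45, 22:15–23:00.
Jun ∩ Priya: 14:00–15:30, 20:15–20:45.
Windows ≥ 30 min: 14:00–15:30, 20:15–20:45.
Earliest such window starts at 14:00.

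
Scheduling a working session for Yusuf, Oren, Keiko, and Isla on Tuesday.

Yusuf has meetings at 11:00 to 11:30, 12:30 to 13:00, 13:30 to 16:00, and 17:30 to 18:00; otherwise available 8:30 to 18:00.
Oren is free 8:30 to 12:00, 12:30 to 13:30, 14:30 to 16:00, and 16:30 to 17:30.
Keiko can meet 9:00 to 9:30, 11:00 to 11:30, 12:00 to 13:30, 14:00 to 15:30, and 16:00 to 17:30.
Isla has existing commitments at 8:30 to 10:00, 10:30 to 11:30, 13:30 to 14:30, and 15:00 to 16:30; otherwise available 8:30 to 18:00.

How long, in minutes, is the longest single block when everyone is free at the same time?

60 minutes

Yusuf free within 08:30–18:00: 08:30–11:00, 11:30–12:30, 13:00–13:30, 16:00–17:30.
Isla free within 08:30–18:00: 10:00–10:30, 11:30–13:30, 14:30–15:00, 16:30–18:00.
Yusuf ∩ Oren: 08:30–11:00, 11:30–12:00, 13:00–13:30, 16:30–17:30.
Yusuf ∩ Oren ∩ Keiko: 09:00–09:30, 13:00–13:30, 16:30–17:30.
Yusuf ∩ Oren ∩ Keiko ∩ Isla: 13:00–13:30, 16:30–17:30.
Common window lengths: 30, 60 min; longest is 60.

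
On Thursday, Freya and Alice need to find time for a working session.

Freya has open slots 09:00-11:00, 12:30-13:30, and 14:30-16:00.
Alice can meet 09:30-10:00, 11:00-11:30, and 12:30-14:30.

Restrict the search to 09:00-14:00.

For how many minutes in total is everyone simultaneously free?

Freya ∩ Alice: 09:30–10:00, 12:30–13:30.
Restricted to 09:00–14:00: 09:30–10:00, 12:30–13:30.
Total common minutes: 30 + 60 = 90.

90 minutes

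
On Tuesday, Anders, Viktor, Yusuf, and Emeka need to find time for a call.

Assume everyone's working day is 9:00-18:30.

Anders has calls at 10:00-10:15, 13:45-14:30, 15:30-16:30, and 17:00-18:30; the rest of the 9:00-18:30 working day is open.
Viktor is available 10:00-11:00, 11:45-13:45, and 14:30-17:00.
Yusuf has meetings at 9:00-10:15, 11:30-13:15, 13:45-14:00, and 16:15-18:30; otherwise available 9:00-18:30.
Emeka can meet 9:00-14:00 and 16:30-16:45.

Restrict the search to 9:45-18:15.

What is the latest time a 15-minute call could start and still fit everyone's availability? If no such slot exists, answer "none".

Anders free within 09:00–18:30: 09:00–10:00, 10:15–13:45, 14:30–15:30, 16:30–17:00.
Yusuf free within 09:00–18:30: 10:15–11:30, 13:15–13:45, 14:00–16:15.
Anders ∩ Viktor: 10:15–11:00, 11:45–13:45, 14:30–15:30, 16:30–17:00.
Anders ∩ Viktor ∩ Yusuf: 10:15–11:00, 13:15–13:45, 14:30–15:30.
Anders ∩ Viktor ∩ Yusuf ∩ Emeka: 10:15–11:00, 13:15–13:45.
Restricted to 09:45–18:15: 10:15–11:00, 13:15–13:45.
Windows ≥ 15 min: 10:15–11:00, 13:15–13:45.
Latest start in the last window 13:15–13:45 is 13:45 − 15 min = 13:30.

13:30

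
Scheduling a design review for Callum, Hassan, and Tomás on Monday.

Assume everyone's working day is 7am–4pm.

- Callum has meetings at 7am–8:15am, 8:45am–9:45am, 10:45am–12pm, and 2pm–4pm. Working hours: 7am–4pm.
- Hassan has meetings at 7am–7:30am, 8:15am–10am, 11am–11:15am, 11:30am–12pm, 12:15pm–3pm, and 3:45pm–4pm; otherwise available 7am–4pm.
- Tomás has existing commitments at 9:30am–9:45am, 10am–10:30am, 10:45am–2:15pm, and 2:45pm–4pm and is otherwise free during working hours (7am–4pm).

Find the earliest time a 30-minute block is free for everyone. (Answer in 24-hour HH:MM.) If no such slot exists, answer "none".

none

Callum free within 07:00–16:00: 08:15–08:45, 09:45–10:45, 12:00–14:00.
Hassan free within 07:00–16:00: 07:30–08:15, 10:00–11:00, 11:15–11:30, 12:00–12:15, 15:00–15:45.
Tomás free within 07:00–16:00: 07:00–09:30, 09:45–10:00, 10:30–10:45, 14:15–14:45.
Callum ∩ Hassan: 10:00–10:45, 12:00–12:15.
Callum ∩ Hassan ∩ Tomás: 10:30–10:45.
Windows ≥ 30 min: (none).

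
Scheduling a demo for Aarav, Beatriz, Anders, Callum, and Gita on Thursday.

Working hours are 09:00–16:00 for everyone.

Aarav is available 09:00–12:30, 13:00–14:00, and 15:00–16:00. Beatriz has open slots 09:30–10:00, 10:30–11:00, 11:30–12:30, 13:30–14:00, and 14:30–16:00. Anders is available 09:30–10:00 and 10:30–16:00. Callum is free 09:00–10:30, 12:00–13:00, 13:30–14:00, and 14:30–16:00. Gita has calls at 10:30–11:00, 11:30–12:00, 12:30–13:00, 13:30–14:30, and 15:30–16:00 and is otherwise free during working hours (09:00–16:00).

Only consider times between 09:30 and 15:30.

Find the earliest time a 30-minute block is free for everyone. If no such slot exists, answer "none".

09:30

Gita free within 09:00–16:00: 09:00–10:30, 11:00–11:30, 12:00–12:30, 13:00–13:30, 14:30–15:30.
Aarav ∩ Beatriz: 09:30–10:00, 10:30–11:00, 11:30–12:30, 13:30–14:00, 15:00–16:00.
Aarav ∩ Beatriz ∩ Anders: 09:30–10:00, 10:30–11:00, 11:30–12:30, 13:30–14:00, 15:00–16:00.
Aarav ∩ Beatriz ∩ Anders ∩ Callum: 09:30–10:00, 12:00–12:30, 13:30–14:00, 15:00–16:00.
Aarav ∩ Beatriz ∩ Anders ∩ Callum ∩ Gita: 09:30–10:00, 12:00–12:30, 15:00–15:30.
Restricted to 09:30–15:30: 09:30–10:00, 12:00–12:30, 15:00–15:30.
Windows ≥ 30 min: 09:30–10:00, 12:00–12:30, 15:00–15:30.
Earliest such window starts at 09:30.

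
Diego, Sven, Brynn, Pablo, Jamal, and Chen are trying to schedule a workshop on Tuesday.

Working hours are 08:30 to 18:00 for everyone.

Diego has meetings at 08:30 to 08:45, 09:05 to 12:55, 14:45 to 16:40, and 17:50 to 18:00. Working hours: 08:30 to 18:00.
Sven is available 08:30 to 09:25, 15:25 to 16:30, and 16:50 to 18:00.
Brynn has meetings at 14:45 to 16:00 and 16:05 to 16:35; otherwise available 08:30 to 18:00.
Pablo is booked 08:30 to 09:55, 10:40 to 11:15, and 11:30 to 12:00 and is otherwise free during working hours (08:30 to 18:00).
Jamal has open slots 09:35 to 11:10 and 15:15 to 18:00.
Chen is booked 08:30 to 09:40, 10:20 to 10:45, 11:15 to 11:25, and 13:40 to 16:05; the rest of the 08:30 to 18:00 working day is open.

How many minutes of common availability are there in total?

Diego free within 08:30–18:00: 08:45–09:05, 12:55–14:45, 16:40–17:50.
Brynn free within 08:30–18:00: 08:30–14:45, 16:00–16:05, 16:35–18:00.
Pablo free within 08:30–18:00: 09:55–10:40, 11:15–11:30, 12:00–18:00.
Chen free within 08:30–18:00: 09:40–10:20, 10:45–11:15, 11:25–13:40, 16:05–18:00.
Diego ∩ Sven: 08:45–09:05, 16:50–17:50.
Diego ∩ Sven ∩ Brynn: 08:45–09:05, 16:50–17:50.
Diego ∩ Sven ∩ Brynn ∩ Pablo: 16:50–17:50.
Diego ∩ Sven ∩ Brynn ∩ Pablo ∩ Jamal: 16:50–17:50.
Diego ∩ Sven ∩ Brynn ∩ Pablo ∩ Jamal ∩ Chen: 16:50–17:50.
Total common minutes: 60.

60 minutes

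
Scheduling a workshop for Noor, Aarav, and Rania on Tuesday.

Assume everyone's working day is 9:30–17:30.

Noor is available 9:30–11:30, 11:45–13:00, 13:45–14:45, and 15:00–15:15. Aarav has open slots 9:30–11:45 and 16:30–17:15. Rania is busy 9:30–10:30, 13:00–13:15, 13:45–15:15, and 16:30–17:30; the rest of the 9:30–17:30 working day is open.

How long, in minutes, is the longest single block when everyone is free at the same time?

60 minutes

Rania free within 09:30–17:30: 10:30–13:00, 13:15–13:45, 15:15–16:30.
Noor ∩ Aarav: 09:30–11:30.
Noor ∩ Aarav ∩ Rania: 10:30–11:30.
Single common window of 60 minutes.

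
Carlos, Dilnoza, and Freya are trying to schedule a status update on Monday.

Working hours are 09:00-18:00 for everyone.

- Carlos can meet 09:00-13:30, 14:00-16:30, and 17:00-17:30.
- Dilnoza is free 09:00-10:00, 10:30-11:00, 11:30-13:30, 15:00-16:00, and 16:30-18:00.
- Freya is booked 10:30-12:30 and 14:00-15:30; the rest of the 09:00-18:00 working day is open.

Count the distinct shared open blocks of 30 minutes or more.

Freya free within 09:00–18:00: 09:00–10:30, 12:30–14:00, 15:30–18:00.
Carlos ∩ Dilnoza: 09:00–10:00, 10:30–11:00, 11:30–13:30, 15:00–16:00, 17:00–17:30.
Carlos ∩ Dilnoza ∩ Freya: 09:00–10:00, 12:30–13:30, 15:30–16:00, 17:00–17:30.
Windows ≥ 30 min: 09:00–10:00, 12:30–13:30, 15:30–16:00, 17:00–17:30.
That's 4 windows.

4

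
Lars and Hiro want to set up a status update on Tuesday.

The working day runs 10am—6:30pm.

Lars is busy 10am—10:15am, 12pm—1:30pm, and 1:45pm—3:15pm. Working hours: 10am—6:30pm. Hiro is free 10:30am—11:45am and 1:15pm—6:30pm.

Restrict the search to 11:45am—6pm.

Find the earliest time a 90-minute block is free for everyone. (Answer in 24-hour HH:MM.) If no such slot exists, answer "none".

Lars free within 10:00–18:30: 10:15–12:00, 13:30–13:45, 15:15–18:30.
Lars ∩ Hiro: 10:30–11:45, 13:30–13:45, 15:15–18:30.
Restricted to 11:45–18:00: 13:30–13:45, 15:15–18:00.
Windows ≥ 90 min: 15:15–18:00.
Earliest such window starts at 15:15.

15:15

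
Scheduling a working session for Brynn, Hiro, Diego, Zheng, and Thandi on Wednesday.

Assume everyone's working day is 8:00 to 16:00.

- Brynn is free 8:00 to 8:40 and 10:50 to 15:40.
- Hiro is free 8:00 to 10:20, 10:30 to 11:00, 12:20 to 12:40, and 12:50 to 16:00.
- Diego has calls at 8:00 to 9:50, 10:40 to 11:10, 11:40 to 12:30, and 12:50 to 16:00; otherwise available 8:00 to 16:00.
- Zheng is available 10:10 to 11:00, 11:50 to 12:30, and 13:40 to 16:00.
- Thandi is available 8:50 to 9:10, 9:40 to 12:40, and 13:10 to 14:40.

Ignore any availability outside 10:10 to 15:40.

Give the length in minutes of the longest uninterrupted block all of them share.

Diego free within 08:00–16:00: 09:50–10:40, 11:10–11:40, 12:30–12:50.
Brynn ∩ Hiro: 08:00–08:40, 10:50–11:00, 12:20–12:40, 12:50–15:40.
Brynn ∩ Hiro ∩ Diego: 12:30–12:40.
Brynn ∩ Hiro ∩ Diego ∩ Zheng: (none).
Brynn ∩ Hiro ∩ Diego ∩ Zheng ∩ Thandi: (none).
Restricted to 10:10–15:40: (none).
No common window.

0 minutes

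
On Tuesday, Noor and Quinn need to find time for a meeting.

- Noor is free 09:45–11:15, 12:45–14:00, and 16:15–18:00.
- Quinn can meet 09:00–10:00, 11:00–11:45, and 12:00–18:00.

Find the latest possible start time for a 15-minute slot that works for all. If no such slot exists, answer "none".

17:45

Noor ∩ Quinn: 09:45–10:00, 11:00–11:15, 12:45–14:00, 16:15–18:00.
Windows ≥ 15 min: 09:45–10:00, 11:00–11:15, 12:45–14:00, 16:15–18:00.
Latest start in the last window 16:15–18:00 is 18:00 − 15 min = 17:45.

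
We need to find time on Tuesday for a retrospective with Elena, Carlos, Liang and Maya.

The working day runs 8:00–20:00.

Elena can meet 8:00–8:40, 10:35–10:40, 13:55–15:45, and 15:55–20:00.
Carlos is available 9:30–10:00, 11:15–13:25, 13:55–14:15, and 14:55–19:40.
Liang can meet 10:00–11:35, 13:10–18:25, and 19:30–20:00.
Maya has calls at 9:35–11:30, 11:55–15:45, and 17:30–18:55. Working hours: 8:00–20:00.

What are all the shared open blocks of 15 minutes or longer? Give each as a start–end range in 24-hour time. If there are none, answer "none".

15:55–17:30

Maya free within 08:00–20:00: 08:00–09:35, 11:30–11:55, 15:45–17:30, 18:55–20:00.
Elena ∩ Carlos: 13:55–14:15, 14:55–15:45, 15:55–19:40.
Elena ∩ Carlos ∩ Liang: 13:55–14:15, 14:55–15:45, 15:55–18:25, 19:30–19:40.
Elena ∩ Carlos ∩ Liang ∩ Maya: 15:55–17:30, 19:30–19:40.
Windows ≥ 15 min: 15:55–17:30.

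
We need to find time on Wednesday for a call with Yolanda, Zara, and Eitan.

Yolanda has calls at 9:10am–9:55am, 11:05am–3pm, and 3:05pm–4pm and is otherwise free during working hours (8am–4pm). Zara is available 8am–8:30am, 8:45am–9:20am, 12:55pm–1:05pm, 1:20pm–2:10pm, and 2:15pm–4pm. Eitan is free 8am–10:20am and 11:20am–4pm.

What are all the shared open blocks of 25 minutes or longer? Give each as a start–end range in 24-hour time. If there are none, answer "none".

Yolanda free within 08:00–16:00: 08:00–09:10, 09:55–11:05, 15:00–15:05.
Yolanda ∩ Zara: 08:00–08:30, 08:45–09:10, 15:00–15:05.
Yolanda ∩ Zara ∩ Eitan: 08:00–08:30, 08:45–09:10, 15:00–15:05.
Windows ≥ 25 min: 08:00–08:30, 08:45–09:10.

08:00–08:30, 08:45–09:10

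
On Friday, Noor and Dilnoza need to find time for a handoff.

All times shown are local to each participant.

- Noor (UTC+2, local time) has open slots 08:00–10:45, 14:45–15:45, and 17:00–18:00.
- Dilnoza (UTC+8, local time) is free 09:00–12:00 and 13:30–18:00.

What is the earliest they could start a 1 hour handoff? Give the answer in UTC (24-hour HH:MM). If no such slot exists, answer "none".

06:00

Noor → UTC: 06:00–08:45, 12:45–13:45, 15:00–16:00.
Dilnoza → UTC: 01:00–04:00, 05:30–10:00.
Noor ∩ Dilnoza: 06:00–08:45.
Windows ≥ 60 min: 06:00–08:45.
Earliest such window starts at 06:00.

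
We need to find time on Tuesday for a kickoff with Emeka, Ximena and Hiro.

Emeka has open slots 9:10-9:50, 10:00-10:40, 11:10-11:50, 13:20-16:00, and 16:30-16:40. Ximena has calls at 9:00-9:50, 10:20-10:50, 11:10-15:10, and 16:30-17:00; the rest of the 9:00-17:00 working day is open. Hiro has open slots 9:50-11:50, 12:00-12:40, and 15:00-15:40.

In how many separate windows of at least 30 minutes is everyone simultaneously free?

Ximena free within 09:00–17:00: 09:50–10:20, 10:50–11:10, 15:10–16:30.
Emeka ∩ Ximena: 10:00–10:20, 15:10–16:00.
Emeka ∩ Ximena ∩ Hiro: 10:00–10:20, 15:10–15:40.
Windows ≥ 30 min: 15:10–15:40.
That's 1 window.

1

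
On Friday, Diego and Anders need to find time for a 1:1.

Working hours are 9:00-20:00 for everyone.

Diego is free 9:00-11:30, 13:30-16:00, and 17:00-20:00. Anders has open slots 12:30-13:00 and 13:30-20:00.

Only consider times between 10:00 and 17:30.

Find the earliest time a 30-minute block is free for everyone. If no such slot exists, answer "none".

Diego ∩ Anders: 13:30–16:00, 17:00–20:00.
Restricted to 10:00–17:30: 13:30–16:00, 17:00–17:30.
Windows ≥ 30 min: 13:30–16:00, 17:00–17:30.
Earliest such window starts at 13:30.

13:30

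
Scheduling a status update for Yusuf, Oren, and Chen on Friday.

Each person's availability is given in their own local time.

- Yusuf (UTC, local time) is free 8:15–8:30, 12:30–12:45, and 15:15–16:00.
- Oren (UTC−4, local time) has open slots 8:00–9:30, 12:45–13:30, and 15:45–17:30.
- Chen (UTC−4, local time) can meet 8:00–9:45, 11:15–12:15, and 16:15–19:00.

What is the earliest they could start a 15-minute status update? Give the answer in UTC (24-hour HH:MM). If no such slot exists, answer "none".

Yusuf → UTC: 08:15–08:30, 12:30–12:45, 15:15–16:00.
Oren → UTC: 12:00–13:30, 16:45–17:30, 19:45–21:30.
Chen → UTC: 12:00–13:45, 15:15–16:15, 20:15–23:00.
Yusuf ∩ Oren: 12:30–12:45.
Yusuf ∩ Oren ∩ Chen: 12:30–12:45.
Windows ≥ 15 min: 12:30–12:45.
Earliest such window starts at 12:30.

12:30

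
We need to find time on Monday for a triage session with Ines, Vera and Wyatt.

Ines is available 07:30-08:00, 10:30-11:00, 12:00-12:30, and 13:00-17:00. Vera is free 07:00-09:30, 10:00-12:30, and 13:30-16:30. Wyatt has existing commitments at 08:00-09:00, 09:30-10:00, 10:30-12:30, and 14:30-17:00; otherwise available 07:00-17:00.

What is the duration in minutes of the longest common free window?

60 minutes

Wyatt free within 07:00–17:00: 07:00–08:00, 09:00–09:30, 10:00–10:30, 12:30–14:30.
Ines ∩ Vera: 07:30–08:00, 10:30–11:00, 12:00–12:30, 13:30–16:30.
Ines ∩ Vera ∩ Wyatt: 07:30–08:00, 13:30–14:30.
Common window lengths: 30, 60 min; longest is 60.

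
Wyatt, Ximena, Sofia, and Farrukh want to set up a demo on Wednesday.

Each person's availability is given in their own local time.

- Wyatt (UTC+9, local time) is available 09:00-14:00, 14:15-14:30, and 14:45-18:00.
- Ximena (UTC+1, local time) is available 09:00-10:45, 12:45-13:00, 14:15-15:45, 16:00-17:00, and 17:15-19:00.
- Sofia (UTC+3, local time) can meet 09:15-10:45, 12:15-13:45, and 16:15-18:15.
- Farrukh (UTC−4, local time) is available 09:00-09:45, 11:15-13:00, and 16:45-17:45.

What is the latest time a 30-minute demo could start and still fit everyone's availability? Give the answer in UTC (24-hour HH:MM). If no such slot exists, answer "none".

Wyatt → UTC: 00:00–05:00, 05:15–05:30, 05:45–09:00.
Ximena → UTC: 08:00–09:45, 11:45–12:00, 13:15–14:45, 15:00–16:00, 16:15–18:00.
Sofia → UTC: 06:15–07:45, 09:15–10:45, 13:15–15:15.
Farrukh → UTC: 13:00–13:45, 15:15–17:00, 20:45–21:45.
Wyatt ∩ Ximena: 08:00–09:00.
Wyatt ∩ Ximena ∩ Sofia: (none).
Wyatt ∩ Ximena ∩ Sofia ∩ Farrukh: (none).
Windows ≥ 30 min: (none).

none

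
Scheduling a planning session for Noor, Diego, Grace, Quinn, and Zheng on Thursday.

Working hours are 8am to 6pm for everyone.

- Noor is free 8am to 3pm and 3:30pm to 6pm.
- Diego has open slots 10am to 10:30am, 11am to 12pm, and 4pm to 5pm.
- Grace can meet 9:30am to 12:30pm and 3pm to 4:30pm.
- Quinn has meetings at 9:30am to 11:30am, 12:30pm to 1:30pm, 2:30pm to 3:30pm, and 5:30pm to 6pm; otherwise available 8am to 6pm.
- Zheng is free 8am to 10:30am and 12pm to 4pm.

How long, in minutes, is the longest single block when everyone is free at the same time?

Quinn free within 08:00–18:00: 08:00–09:30, 11:30–12:30, 13:30–14:30, 15:30–17:30.
Noor ∩ Diego: 10:00–10:30, 11:00–12:00, 16:00–17:00.
Noor ∩ Diego ∩ Grace: 10:00–10:30, 11:00–12:00, 16:00–16:30.
Noor ∩ Diego ∩ Grace ∩ Quinn: 11:30–12:00, 16:00–16:30.
Noor ∩ Diego ∩ Grace ∩ Quinn ∩ Zheng: (none).
No common window.

0 minutes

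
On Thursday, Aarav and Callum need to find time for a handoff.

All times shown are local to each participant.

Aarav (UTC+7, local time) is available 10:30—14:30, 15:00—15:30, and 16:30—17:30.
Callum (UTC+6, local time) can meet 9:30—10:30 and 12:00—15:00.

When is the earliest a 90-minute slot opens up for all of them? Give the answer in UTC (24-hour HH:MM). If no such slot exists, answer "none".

06:00

Aarav → UTC: 03:30–07:30, 08:00–08:30, 09:30–10:30.
Callum → UTC: 03:30–04:30, 06:00–09:00.
Aarav ∩ Callum: 03:30–04:30, 06:00–07:30, 08:00–08:30.
Windows ≥ 90 min: 06:00–07:30.
Earliest such window starts at 06:00.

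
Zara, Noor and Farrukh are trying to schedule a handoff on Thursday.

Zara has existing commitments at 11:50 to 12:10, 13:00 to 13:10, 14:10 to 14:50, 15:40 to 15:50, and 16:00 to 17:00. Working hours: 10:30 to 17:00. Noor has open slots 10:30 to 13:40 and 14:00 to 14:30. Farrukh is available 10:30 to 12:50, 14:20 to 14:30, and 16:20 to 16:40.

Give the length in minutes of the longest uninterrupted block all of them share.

Zara free within 10:30–17:00: 10:30–11:50, 12:10–13:00, 13:10–14:10, 14:50–15:40, 15:50–16:00.
Zara ∩ Noor: 10:30–11:50, 12:10–13:00, 13:10–13:40, 14:00–14:10.
Zara ∩ Noor ∩ Farrukh: 10:30–11:50, 12:10–12:50.
Common window lengths: 80, 40 min; longest is 80.

80 minutes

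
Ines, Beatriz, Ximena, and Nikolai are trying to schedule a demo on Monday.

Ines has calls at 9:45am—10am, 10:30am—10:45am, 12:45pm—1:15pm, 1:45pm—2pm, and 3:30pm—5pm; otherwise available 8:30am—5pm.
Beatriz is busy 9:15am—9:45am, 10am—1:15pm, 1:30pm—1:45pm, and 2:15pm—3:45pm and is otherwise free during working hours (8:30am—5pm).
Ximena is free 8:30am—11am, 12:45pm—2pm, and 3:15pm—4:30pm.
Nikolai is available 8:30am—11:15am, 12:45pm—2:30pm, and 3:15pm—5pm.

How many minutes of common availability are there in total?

60 minutes

Ines free within 08:30–17:00: 08:30–09:45, 10:00–10:30, 10:45–12:45, 13:15–13:45, 14:00–15:30.
Beatriz free within 08:30–17:00: 08:30–09:15, 09:45–10:00, 13:15–13:30, 13:45–14:15, 15:45–17:00.
Ines ∩ Beatriz: 08:30–09:15, 13:15–13:30, 14:00–14:15.
Ines ∩ Beatriz ∩ Ximena: 08:30–09:15, 13:15–13:30.
Ines ∩ Beatriz ∩ Ximena ∩ Nikolai: 08:30–09:15, 13:15–13:30.
Total common minutes: 45 + 15 = 60.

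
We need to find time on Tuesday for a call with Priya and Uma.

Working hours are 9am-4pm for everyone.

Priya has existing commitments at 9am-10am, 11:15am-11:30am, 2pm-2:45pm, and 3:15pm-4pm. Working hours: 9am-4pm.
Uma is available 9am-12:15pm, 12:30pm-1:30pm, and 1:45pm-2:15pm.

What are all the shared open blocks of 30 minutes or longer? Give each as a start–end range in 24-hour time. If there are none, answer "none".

10:00–11:15, 11:30–12:15, 12:30–13:30

Priya free within 09:00–16:00: 10:00–11:15, 11:30–14:00, 14:45–15:15.
Priya ∩ Uma: 10:00–11:15, 11:30–12:15, 12:30–13:30, 13:45–14:00.
Windows ≥ 30 min: 10:00–11:15, 11:30–12:15, 12:30–13:30.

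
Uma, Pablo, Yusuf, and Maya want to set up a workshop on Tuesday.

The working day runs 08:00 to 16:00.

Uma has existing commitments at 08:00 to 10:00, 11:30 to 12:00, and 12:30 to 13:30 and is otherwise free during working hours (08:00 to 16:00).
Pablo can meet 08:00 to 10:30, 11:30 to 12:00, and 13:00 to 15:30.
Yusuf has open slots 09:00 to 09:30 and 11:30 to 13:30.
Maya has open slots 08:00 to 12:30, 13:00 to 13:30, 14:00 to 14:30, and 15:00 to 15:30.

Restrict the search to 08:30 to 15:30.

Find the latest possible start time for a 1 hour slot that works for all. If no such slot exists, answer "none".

none

Uma free within 08:00–16:00: 10:00–11:30, 12:00–12:30, 13:30–16:00.
Uma ∩ Pablo: 10:00–10:30, 13:30–15:30.
Uma ∩ Pablo ∩ Yusuf: (none).
Uma ∩ Pablo ∩ Yusuf ∩ Maya: (none).
Restricted to 08:30–15:30: (none).
Windows ≥ 60 min: (none).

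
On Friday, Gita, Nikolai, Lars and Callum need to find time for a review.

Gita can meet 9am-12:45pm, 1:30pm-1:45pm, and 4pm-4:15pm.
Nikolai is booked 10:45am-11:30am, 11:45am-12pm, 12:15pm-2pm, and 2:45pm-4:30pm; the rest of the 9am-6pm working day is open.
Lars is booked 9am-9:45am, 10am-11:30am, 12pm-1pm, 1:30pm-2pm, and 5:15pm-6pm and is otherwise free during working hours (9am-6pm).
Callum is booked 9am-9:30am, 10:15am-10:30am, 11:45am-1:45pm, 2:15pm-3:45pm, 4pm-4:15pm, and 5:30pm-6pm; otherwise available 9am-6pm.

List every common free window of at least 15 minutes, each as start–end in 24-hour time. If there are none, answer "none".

Nikolai free within 09:00–18:00: 09:00–10:45, 11:30–11:45, 12:00–12:15, 14:00–14:45, 16:30–18:00.
Lars free within 09:00–18:00: 09:45–10:00, 11:30–12:00, 13:00–13:30, 14:00–17:15.
Callum free within 09:00–18:00: 09:30–10:15, 10:30–11:45, 13:45–14:15, 15:45–16:00, 16:15–17:30.
Gita ∩ Nikolai: 09:00–10:45, 11:30–11:45, 12:00–12:15.
Gita ∩ Nikolai ∩ Lars: 09:45–10:00, 11:30–11:45.
Gita ∩ Nikolai ∩ Lars ∩ Callum: 09:45–10:00, 11:30–11:45.
Windows ≥ 15 min: 09:45–10:00, 11:30–11:45.

09:45–10:00, 11:30–11:45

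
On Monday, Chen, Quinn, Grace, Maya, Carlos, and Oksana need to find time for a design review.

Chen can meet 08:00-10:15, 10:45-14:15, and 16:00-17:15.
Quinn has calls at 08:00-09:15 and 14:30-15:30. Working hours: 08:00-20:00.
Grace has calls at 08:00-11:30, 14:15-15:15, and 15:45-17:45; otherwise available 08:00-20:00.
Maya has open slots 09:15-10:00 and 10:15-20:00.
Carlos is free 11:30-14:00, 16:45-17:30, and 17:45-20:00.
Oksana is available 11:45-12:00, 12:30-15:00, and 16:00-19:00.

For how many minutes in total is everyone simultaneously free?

Quinn free within 08:00–20:00: 09:15–14:30, 15:30–20:00.
Grace free within 08:00–20:00: 11:30–14:15, 15:15–15:45, 17:45–20:00.
Chen ∩ Quinn: 09:15–10:15, 10:45–14:15, 16:00–17:15.
Chen ∩ Quinn ∩ Grace: 11:30–14:15.
Chen ∩ Quinn ∩ Grace ∩ Maya: 11:30–14:15.
Chen ∩ Quinn ∩ Grace ∩ Maya ∩ Carlos: 11:30–14:00.
Chen ∩ Quinn ∩ Grace ∩ Maya ∩ Carlos ∩ Oksana: 11:45–12:00, 12:30–14:00.
Total common minutes: 15 + 90 = 105.

105 minutes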